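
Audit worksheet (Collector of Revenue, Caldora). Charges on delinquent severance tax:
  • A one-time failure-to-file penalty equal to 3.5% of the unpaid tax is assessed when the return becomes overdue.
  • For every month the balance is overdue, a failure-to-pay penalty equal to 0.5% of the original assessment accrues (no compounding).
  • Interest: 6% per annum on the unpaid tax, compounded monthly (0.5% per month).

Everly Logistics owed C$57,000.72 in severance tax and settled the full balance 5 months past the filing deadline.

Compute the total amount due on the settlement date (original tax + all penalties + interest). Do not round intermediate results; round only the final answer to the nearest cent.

C$61,860.10

Failure-to-file penalty: 3.5% × C$57,000.72 = C$1,995.03…
Failure-to-pay penalty: 5 × 0.5% × C$57,000.72 = C$1,425.02…
Interest: C$57,000.72 × ((1 + 0.005)^5 − 1) = C$57,000.72 × 0.0252513… = C$1,439.3396…
Total = C$57,000.72 + C$3,420.0432 + C$1,439.3396… = C$61,860.10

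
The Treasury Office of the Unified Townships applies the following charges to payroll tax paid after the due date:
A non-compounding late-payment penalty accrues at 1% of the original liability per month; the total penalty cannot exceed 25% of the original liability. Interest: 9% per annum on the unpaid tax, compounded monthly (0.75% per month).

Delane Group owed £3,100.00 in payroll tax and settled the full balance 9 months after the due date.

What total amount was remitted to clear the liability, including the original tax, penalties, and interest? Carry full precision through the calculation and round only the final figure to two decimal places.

Penalty: 9 × 1% × £3,100.00 = £279.00 (below the 25% cap of £775.00)
Interest: £3,100.00 × ((1 + 0.0075)^9 − 1) = £3,100.00 × 0.0695608… = £215.6386…
Total = £3,100.00 + £279.0000 + £215.6386… = £3,594.64

£3,594.64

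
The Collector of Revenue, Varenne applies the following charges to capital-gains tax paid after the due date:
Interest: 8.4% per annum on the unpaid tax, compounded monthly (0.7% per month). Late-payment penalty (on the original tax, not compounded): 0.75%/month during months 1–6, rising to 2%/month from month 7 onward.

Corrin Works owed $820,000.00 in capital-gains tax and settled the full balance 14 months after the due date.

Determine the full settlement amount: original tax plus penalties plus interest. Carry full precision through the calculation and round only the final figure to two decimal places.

Penalty, months 1–6: 6 × 0.75% × $820,000.00 = $36,900.00
Penalty, months 7–14: 8 × 2% × $820,000.00 = $131,200.00
Interest: $820,000.00 × ((1 + 0.007)^14 − 1) = $820,000.00 × 0.1025863… = $84,120.7573…
Total = $820,000.00 + $168,100.0000 + $84,120.7573… = $1,072,220.76

$1,072,220.76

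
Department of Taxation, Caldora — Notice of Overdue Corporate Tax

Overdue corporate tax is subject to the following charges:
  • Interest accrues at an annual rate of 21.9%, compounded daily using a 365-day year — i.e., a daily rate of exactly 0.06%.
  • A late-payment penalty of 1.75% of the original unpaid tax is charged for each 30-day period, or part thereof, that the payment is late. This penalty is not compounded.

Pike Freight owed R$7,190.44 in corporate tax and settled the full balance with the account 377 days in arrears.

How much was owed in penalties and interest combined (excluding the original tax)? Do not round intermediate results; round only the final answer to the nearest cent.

Penalty periods: ⌈377/30⌉ = 13; penalty = 13 × 1.75% × R$7,190.44 = R$1,635.83…
Interest: R$7,190.44 × ((1 + 0.0006)^377 − 1) = R$7,190.44 × 0.25374136… = R$1,824.5120…
Penalties + interest = R$1,635.8251 + R$1,824.5120… = R$3,460.34

R$3,460.34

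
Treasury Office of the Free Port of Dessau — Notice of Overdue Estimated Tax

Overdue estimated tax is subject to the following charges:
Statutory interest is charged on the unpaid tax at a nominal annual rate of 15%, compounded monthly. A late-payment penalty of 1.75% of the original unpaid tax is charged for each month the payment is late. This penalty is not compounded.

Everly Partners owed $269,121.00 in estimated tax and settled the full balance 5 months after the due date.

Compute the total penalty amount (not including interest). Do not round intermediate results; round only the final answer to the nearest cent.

Late-payment penalty = 1.75% × $269,121.00 × 5 mo = $23,548.09…

$23,548.09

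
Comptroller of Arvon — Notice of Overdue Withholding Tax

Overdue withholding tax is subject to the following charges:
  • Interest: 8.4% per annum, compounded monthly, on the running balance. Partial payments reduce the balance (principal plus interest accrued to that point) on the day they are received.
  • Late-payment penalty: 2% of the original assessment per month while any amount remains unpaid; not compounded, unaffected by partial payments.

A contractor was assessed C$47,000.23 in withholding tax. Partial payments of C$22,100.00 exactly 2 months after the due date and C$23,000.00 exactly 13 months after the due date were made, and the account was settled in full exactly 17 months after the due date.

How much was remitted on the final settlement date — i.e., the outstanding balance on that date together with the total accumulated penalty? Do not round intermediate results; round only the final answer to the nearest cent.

C$20,709.26

Monthly rate = 8.4% ÷ 12 = 0.7%
Balance at month 2: C$47,000.2300 × (1 + 0.007)^2 = C$47,660.5362…
After C$22,100.00 payment: C$47,660.5362… − C$22,100.00 = C$25,560.5362…
Balance at month 13: C$25,560.5362… × (1 + 0.007)^11 = C$27,599.0502…
After C$23,000.00 payment: C$27,599.0502… − C$23,000.00 = C$4,599.0502…
Balance at month 17: C$4,599.0502… × (1 + 0.007)^4 = C$4,729.1821…
Penalty: 17 × 2% × C$47,000.23 = C$15,980.08…
Final settlement = outstanding balance + penalty = C$4,729.1821… + C$15,980.08… = C$20,709.26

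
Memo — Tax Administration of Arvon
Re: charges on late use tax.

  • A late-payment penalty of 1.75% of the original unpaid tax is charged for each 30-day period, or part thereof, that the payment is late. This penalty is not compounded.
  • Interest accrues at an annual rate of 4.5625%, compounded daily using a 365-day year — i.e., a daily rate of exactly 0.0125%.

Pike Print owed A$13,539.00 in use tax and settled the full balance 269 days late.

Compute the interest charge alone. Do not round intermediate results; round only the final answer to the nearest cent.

Interest: A$13,539.00 × ((1 + 0.000125)^269 − 1) = A$13,539.00 × 0.03419454… = A$462.9598…

A$462.96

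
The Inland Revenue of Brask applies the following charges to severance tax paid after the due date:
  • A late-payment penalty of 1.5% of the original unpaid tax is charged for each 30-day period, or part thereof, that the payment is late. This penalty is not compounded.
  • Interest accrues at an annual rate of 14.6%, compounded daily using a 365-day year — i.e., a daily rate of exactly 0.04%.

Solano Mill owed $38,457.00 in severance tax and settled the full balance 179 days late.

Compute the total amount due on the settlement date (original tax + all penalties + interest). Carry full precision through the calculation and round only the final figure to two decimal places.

$44,772.03

Penalty periods: ⌈179/30⌉ = 6; penalty = 6 × 1.5% × $38,457.00 = $3,461.13
Interest: $38,457.00 × ((1 + 0.0004)^179 − 1) = $38,457.00 × 0.07421019… = $2,853.9012…
Total = $38,457.00 + $3,461.1300 + $2,853.9012… = $44,772.03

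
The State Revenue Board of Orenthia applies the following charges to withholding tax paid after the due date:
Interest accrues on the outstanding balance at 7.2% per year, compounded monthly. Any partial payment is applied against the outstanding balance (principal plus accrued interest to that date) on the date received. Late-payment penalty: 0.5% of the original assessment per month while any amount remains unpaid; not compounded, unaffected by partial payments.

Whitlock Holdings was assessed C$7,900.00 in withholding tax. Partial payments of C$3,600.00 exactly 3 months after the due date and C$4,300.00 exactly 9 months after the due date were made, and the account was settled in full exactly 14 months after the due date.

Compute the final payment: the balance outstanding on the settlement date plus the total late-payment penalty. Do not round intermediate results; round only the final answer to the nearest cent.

C$867.70

Monthly rate = 7.2% ÷ 12 = 0.6%
Balance at month 3: C$7,900.0000 × (1 + 0.006)^3 = C$8,043.0549…
After C$3,600.00 payment: C$8,043.0549… − C$3,600.00 = C$4,443.0549…
Balance at month 9: C$4,443.0549… × (1 + 0.006)^6 = C$4,605.4234…
After C$4,300.00 payment: C$4,605.4234… − C$4,300.00 = C$305.4234…
Balance at month 14: C$305.4234… × (1 + 0.006)^5 = C$314.6967…
Penalty: 14 × 0.5% × C$7,900.00 = C$553.00
Final settlement = outstanding balance + penalty = C$314.6967… + C$553.00 = C$867.70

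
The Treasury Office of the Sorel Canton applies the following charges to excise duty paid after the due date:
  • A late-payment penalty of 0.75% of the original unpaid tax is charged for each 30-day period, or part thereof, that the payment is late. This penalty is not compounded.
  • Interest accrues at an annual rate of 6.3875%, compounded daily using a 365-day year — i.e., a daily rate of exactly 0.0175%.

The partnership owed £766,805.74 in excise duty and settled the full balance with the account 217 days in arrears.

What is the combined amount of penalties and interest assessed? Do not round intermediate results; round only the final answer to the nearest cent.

£75,685.12

Penalty periods: ⌈217/30⌉ = 8; penalty = 8 × 0.75% × £766,805.74 = £46,008.34…
Interest: £766,805.74 × ((1 + 0.000175)^217 − 1) = £766,805.74 × 0.03870181… = £29,676.7731…
Penalties + interest = £46,008.3444 + £29,676.7731… = £75,685.12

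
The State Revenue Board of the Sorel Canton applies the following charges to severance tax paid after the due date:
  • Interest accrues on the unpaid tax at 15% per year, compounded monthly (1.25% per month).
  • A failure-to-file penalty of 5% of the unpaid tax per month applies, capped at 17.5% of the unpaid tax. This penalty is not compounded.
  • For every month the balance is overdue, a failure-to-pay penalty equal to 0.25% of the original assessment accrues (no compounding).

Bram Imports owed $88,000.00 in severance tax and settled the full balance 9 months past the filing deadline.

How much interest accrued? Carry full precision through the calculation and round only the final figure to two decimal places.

$10,409.71

Interest: $88,000.00 × ((1 + 0.0125)^9 − 1) = $88,000.00 × 0.1182922… = $10,409.7116…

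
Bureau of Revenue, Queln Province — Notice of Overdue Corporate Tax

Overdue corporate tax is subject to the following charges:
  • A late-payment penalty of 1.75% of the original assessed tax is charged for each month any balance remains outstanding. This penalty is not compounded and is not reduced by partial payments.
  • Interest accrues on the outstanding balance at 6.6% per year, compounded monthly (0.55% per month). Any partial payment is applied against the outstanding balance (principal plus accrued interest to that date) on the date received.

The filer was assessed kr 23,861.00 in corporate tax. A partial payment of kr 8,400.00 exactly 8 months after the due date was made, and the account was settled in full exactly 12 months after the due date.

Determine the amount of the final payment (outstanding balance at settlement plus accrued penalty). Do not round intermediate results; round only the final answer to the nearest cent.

Balance at month 8: kr 23,861.0000 × (1 + 0.0055)^8 = kr 24,931.3181…
After kr 8,400.00 payment: kr 24,931.3181… − kr 8,400.00 = kr 16,531.3181…
Balance at month 12: kr 16,531.3181… × (1 + 0.0055)^4 = kr 16,898.0186…
Penalty: 12 × 1.75% × kr 23,861.00 = kr 5,010.81
Final settlement = outstanding balance + penalty = kr 16,898.0186… + kr 5,010.81 = kr 21,908.83

kr 21,908.83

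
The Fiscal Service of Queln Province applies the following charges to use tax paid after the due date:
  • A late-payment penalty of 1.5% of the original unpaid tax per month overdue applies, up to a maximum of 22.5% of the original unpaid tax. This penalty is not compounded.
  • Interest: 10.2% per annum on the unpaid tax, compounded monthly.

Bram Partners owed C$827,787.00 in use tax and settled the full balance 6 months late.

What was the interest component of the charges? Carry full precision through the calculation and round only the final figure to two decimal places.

C$43,124.48

Interest (10.2%/yr ÷ 12 = 0.85%/month): C$827,787.00 × ((1 + 0.0085)^6 − 1) = C$43,124.4835…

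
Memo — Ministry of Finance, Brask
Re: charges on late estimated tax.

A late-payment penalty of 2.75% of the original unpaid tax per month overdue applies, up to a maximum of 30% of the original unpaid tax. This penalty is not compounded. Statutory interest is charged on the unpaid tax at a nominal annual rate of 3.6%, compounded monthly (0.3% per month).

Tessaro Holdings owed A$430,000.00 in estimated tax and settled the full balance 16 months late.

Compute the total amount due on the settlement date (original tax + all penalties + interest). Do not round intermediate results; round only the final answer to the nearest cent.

Penalty (uncapped): 16 × 2.75% × A$430,000.00 = A$189,200.00; cap = 30% × A$430,000.00 = A$129,000.00 → penalty = A$129,000.00
Interest: A$430,000.00 × ((1 + 0.003)^16 − 1) = A$430,000.00 × 0.0490953… = A$21,110.9654…
Total = A$430,000.00 + A$129,000.0000 + A$21,110.9654… = A$580,110.97

A$580,110.97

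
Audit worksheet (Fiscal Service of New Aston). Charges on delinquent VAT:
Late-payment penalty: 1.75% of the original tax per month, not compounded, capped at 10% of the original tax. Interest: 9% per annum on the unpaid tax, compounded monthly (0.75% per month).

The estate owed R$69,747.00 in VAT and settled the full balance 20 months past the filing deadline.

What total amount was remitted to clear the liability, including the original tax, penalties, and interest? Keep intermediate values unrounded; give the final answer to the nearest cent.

Penalty (uncapped): 20 × 1.75% × R$69,747.00 = R$24,411.45; cap = 10% × R$69,747.00 = R$6,974.70 → penalty = R$6,974.70
Interest: R$69,747.00 × ((1 + 0.0075)^20 − 1) = R$69,747.00 × 0.1611841… = R$11,242.1104…
Total = R$69,747.00 + R$6,974.7000 + R$11,242.1104… = R$87,963.81

R$87,963.81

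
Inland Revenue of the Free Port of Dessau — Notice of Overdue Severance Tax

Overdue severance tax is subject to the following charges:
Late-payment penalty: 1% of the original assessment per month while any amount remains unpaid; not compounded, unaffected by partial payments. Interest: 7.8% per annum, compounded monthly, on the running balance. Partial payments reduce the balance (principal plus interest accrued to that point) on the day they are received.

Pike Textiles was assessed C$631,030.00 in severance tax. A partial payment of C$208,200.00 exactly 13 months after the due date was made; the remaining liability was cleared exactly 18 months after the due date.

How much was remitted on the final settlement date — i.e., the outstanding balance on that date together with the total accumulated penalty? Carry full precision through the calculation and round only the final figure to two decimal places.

Monthly rate = 7.8% ÷ 12 = 0.65%
Balance at month 13: C$631,030.0000 × (1 + 0.0065)^13 = C$686,481.9721…
After C$208,200.00 payment: C$686,481.9721… − C$208,200.00 = C$478,281.9721…
Balance at month 18: C$478,281.9721… × (1 + 0.0065)^5 = C$494,029.5281…
Penalty: 18 × 1% × C$631,030.00 = C$113,585.40
Final settlement = outstanding balance + penalty = C$494,029.5281… + C$113,585.40 = C$607,614.93

C$607,614.93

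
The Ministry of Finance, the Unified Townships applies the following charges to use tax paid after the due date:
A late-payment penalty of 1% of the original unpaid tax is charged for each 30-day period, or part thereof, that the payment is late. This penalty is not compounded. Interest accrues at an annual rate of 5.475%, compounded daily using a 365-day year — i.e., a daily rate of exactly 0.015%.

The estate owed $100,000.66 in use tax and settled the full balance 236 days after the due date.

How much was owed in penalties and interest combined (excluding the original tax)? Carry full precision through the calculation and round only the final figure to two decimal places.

Penalty periods: ⌈236/30⌉ = 8; penalty = 8 × 1% × $100,000.66 = $8,000.05…
Interest: $100,000.66 × ((1 + 0.00015)^236 − 1) = $100,000.66 × 0.03603129… = $3,603.1527…
Penalties + interest = $8,000.0528 + $3,603.1527… = $11,603.21

$11,603.21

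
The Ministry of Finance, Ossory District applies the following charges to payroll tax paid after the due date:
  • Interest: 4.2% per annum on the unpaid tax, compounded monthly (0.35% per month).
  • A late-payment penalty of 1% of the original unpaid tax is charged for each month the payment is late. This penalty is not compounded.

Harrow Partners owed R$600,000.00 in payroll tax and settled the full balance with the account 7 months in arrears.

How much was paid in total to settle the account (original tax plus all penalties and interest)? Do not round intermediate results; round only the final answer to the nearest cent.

R$656,855.25

Late-payment penalty: 7 × 1% × R$600,000.00 = R$42,000.00
Interest: R$600,000.00 × ((1 + 0.0035)^7 − 1) = R$600,000.00 × 0.0247588… = R$14,855.2535…
Total = R$600,000.00 + R$42,000.0000 + R$14,855.2535… = R$656,855.25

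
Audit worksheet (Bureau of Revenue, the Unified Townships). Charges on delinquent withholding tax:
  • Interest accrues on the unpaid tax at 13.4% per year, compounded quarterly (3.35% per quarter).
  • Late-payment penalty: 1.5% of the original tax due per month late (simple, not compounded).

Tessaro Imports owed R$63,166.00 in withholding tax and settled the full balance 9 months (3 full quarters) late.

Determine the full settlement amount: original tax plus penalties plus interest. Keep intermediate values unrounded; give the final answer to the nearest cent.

R$78,256.63

Late-payment penalty = 1.5% × R$63,166.00 × 9 mo = R$8,527.41
Interest: R$63,166.00 × ((1 + 0.0335)^3 − 1) = R$63,166.00 × 0.1039043… = R$6,563.2219…
Total = R$63,166.00 + R$8,527.4100 + R$6,563.2219… = R$78,256.63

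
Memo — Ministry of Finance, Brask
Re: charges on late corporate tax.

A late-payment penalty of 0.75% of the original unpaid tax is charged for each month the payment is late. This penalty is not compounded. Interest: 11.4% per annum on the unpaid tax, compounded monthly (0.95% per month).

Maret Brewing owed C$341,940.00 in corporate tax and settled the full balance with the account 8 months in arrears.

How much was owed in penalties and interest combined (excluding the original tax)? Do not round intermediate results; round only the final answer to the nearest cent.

Late-payment penalty = 0.75% × C$341,940.00 × 8 mo = C$20,516.40
Interest: C$341,940.00 × ((1 + 0.0095)^8 − 1) = C$341,940.00 × 0.0785756… = C$26,868.1364…
Penalties + interest = C$20,516.4000 + C$26,868.1364… = C$47,384.54

C$47,384.54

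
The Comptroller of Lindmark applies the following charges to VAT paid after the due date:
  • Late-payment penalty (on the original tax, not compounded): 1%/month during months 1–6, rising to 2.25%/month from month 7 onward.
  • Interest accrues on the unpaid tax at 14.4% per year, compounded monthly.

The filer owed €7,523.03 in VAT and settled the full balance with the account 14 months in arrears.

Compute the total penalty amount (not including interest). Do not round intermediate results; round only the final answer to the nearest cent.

Penalty, months 1–6: 6 × 1% × €7,523.03 = €451.38…
Penalty, months 7–14: 8 × 2.25% × €7,523.03 = €1,354.15…
Total penalty = €451.38… + €1,354.15… = €1,805.53

€1,805.53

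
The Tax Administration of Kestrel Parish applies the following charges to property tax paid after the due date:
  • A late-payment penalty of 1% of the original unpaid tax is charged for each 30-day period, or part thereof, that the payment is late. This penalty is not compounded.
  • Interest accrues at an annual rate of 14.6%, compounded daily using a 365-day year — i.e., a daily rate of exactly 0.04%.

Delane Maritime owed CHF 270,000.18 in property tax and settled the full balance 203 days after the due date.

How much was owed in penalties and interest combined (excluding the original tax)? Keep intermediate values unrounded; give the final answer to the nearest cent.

Penalty periods: ⌈203/30⌉ = 7; penalty = 7 × 1% × CHF 270,000.18 = CHF 18,900.01…
Interest: CHF 270,000.18 × ((1 + 0.0004)^203 − 1) = CHF 270,000.18 × 0.08457018… = CHF 22,833.9648…
Penalties + interest = CHF 18,900.0126 + CHF 22,833.9648… = CHF 41,733.98

CHF 41,733.98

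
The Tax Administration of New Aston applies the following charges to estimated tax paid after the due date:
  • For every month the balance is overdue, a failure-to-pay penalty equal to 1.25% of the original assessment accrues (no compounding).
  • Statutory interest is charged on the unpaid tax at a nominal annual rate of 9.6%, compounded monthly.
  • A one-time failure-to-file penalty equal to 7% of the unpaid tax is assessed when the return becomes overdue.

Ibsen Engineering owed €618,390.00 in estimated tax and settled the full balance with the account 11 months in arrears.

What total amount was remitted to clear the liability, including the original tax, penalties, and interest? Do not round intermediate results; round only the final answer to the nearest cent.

€803,354.06

Failure-to-file penalty: 7% × €618,390.00 = €43,287.30
Failure-to-pay penalty: 11 × 1.25% × €618,390.00 = €85,028.63…
Interest (9.6%/yr ÷ 12 = 0.8%/month): €618,390.00 × ((1 + 0.008)^11 − 1) = €56,648.1397…
Total = €618,390.00 + €128,315.9250 + €56,648.1397… = €803,354.06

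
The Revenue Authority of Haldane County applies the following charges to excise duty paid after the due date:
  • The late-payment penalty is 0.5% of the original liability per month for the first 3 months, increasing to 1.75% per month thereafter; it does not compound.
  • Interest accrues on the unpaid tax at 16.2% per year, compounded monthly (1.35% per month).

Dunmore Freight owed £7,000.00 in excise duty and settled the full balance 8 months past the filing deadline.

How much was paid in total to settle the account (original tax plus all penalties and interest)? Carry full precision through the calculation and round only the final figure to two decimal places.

£8,510.20

Penalty, months 1–3: 3 × 0.5% × £7,000.00 = £105.00
Penalty, months 4–8: 5 × 1.75% × £7,000.00 = £612.50
Interest: £7,000.00 × ((1 + 0.0135)^8 − 1) = £7,000.00 × 0.1132431… = £792.7019…
Total = £7,000.00 + £717.5000 + £792.7019… = £8,510.20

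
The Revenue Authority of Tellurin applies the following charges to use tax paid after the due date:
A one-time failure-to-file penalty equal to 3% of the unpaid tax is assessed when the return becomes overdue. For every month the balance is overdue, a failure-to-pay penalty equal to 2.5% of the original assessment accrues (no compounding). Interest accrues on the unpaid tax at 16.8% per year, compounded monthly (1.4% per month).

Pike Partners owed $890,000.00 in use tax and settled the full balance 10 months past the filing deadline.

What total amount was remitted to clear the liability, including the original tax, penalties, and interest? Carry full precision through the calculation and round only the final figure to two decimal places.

Failure-to-file penalty: 3% × $890,000.00 = $26,700.00
Failure-to-pay penalty = 2.5% × $890,000.00 × 10 mo = $222,500.00
Interest: $890,000.00 × ((1 + 0.014)^10 − 1) = $890,000.00 × 0.1491575… = $132,750.1612…
Total = $890,000.00 + $249,200.0000 + $132,750.1612… = $1,271,950.16

$1,271,950.16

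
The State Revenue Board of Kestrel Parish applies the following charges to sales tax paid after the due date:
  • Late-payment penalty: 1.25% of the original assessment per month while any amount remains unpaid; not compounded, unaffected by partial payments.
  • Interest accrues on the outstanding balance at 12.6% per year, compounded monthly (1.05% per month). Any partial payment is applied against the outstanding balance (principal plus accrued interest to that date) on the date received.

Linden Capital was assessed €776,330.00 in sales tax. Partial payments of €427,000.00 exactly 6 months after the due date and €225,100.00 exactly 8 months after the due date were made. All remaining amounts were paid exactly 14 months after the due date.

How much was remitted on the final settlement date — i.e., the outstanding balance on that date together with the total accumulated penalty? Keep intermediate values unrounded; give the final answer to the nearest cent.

Balance at month 6: €776,330.0000 × (1 + 0.0105)^6 = €826,540.7619…
After €427,000.00 payment: €826,540.7619… − €427,000.00 = €399,540.7619…
Balance at month 8: €399,540.7619… × (1 + 0.0105)^2 = €407,975.1672…
After €225,100.00 payment: €407,975.1672… − €225,100.00 = €182,875.1672…
Balance at month 14: €182,875.1672… × (1 + 0.0105)^6 = €194,703.0001…
Penalty: 14 × 1.25% × €776,330.00 = €135,857.75
Final settlement = outstanding balance + penalty = €194,703.0001… + €135,857.75 = €330,560.75

€330,560.75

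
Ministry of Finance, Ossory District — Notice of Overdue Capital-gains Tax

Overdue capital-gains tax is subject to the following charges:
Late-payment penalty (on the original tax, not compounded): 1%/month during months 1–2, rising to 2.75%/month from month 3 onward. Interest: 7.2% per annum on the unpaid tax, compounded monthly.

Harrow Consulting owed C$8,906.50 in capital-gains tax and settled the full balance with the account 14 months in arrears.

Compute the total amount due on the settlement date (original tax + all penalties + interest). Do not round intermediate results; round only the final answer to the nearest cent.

Penalty, months 1–2: 2 × 1% × C$8,906.50 = C$178.13
Penalty, months 3–14: 12 × 2.75% × C$8,906.50 = C$2,939.15…
Interest (7.2%/yr ÷ 12 = 0.6%/month): C$8,906.50 × ((1 + 0.006)^14 − 1) = C$778.0357…
Total = C$8,906.50 + C$3,117.2750 + C$778.0357… = C$12,801.81

C$12,801.81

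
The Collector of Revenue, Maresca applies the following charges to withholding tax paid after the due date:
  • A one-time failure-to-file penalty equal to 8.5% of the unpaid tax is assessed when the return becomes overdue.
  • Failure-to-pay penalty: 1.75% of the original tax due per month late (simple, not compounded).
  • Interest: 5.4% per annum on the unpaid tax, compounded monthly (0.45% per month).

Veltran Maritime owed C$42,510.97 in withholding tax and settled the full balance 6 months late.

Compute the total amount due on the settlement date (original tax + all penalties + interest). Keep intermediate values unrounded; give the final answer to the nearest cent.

Failure-to-file penalty: 8.5% × C$42,510.97 = C$3,613.43…
Failure-to-pay penalty = 1.75% × C$42,510.97 × 6 mo = C$4,463.65…
Interest: C$42,510.97 × ((1 + 0.0045)^6 − 1) = C$42,510.97 × 0.0273056… = C$1,160.7866…
Total = C$42,510.97 + C$8,077.0843 + C$1,160.7866… = C$51,748.84

C$51,748.84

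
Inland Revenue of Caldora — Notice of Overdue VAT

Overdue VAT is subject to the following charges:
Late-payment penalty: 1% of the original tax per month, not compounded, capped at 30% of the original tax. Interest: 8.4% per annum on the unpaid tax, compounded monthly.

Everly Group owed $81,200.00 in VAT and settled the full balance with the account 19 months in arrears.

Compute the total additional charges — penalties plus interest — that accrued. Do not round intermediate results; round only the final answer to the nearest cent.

Penalty: 19 × 1% × $81,200.00 = $15,428.00 (below the 30% cap of $24,360.00)
Interest (8.4%/yr ÷ 12 = 0.7%/month): $81,200.00 × ((1 + 0.007)^19 − 1) = $11,507.7348…
Penalties + interest = $15,428.0000 + $11,507.7348… = $26,935.73

$26,935.73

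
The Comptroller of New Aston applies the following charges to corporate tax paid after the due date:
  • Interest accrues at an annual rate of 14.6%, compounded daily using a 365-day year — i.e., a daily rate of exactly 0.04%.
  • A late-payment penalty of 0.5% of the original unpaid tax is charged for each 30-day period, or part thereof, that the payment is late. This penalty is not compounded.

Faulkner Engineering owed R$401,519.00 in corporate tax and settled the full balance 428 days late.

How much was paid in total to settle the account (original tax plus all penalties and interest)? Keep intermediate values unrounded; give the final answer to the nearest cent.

R$506,591.48

Penalty periods: ⌈428/30⌉ = 15; penalty = 15 × 0.5% × R$401,519.00 = R$30,113.93…
Interest: R$401,519.00 × ((1 + 0.0004)^428 − 1) = R$401,519.00 × 0.18668745… = R$74,958.5578…
Total = R$401,519.00 + R$30,113.9250 + R$74,958.5578… = R$506,591.48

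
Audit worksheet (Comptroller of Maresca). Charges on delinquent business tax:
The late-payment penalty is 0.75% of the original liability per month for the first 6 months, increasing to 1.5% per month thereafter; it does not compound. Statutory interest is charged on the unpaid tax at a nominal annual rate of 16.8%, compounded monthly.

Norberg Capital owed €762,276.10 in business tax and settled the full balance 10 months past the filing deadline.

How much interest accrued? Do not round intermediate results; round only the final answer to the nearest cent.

Interest (16.8%/yr ÷ 12 = 1.4%/month): €762,276.10 × ((1 + 0.014)^10 − 1) = €113,699.1856…

€113,699.19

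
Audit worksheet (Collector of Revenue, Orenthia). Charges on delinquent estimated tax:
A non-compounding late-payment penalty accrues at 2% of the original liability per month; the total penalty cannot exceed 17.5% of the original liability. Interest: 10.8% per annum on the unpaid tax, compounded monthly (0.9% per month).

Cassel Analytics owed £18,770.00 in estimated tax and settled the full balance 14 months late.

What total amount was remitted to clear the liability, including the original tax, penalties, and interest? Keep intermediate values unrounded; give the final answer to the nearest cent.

Penalty (uncapped): 14 × 2% × £18,770.00 = £5,255.60; cap = 17.5% × £18,770.00 = £3,284.75 → penalty = £3,284.75
Interest: £18,770.00 × ((1 + 0.009)^14 − 1) = £18,770.00 × 0.1336430… = £2,508.4799…
Total = £18,770.00 + £3,284.7500 + £2,508.4799… = £24,563.23

£24,563.23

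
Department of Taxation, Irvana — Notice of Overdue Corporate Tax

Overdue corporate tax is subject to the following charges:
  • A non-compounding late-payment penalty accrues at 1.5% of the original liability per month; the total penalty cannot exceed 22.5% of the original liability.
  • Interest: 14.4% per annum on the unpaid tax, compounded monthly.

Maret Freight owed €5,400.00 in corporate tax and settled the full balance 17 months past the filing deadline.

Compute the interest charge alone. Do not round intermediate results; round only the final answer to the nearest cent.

Interest (14.4%/yr ÷ 12 = 1.2%/month): €5,400.00 × ((1 + 0.012)^17 − 1) = €1,213.9738…

€1,213.97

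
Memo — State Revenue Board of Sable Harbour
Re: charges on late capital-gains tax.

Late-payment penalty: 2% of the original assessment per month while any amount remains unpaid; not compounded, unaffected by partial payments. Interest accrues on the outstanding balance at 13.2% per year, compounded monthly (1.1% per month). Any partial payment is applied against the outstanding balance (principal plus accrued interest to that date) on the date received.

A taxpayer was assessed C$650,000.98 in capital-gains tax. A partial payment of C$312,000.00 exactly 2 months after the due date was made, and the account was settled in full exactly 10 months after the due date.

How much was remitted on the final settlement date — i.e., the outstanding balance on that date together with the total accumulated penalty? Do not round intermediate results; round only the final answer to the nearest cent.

Balance at month 2: C$650,000.9800 × (1 + 0.011)^2 = C$664,379.6517…
After C$312,000.00 payment: C$664,379.6517… − C$312,000.00 = C$352,379.6517…
Balance at month 10: C$352,379.6517… × (1 + 0.011)^8 = C$384,609.5526…
Penalty: 10 × 2% × C$650,000.98 = C$130,000.20…
Final settlement = outstanding balance + penalty = C$384,609.5526… + C$130,000.20… = C$514,609.75

C$514,609.75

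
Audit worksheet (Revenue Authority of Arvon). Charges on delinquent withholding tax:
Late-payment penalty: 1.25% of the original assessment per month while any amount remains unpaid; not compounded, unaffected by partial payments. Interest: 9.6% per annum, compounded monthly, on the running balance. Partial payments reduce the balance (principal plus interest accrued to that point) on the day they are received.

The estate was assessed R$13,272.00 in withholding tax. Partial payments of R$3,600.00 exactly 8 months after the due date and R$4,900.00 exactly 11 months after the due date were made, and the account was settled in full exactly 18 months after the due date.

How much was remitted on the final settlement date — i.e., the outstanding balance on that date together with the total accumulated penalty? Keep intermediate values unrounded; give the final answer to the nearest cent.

Monthly rate = 9.6% ÷ 12 = 0.8%
Balance at month 8: R$13,272.0000 × (1 + 0.008)^8 = R$14,145.5758…
After R$3,600.00 payment: R$14,145.5758… − R$3,600.00 = R$10,545.5758…
Balance at month 11: R$10,545.5758… × (1 + 0.008)^3 = R$10,800.6998…
After R$4,900.00 payment: R$10,800.6998… − R$4,900.00 = R$5,900.6998…
Balance at month 18: R$5,900.6998… × (1 + 0.008)^7 = R$6,239.1761…
Penalty: 18 × 1.25% × R$13,272.00 = R$2,986.20
Final settlement = outstanding balance + penalty = R$6,239.1761… + R$2,986.20 = R$9,225.38

R$9,225.38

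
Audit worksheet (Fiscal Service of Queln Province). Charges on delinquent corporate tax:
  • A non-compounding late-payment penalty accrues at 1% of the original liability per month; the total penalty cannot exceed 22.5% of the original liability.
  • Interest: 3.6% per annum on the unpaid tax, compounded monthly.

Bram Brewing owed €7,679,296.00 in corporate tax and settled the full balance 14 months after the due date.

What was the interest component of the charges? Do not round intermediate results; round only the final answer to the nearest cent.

Interest (3.6%/yr ÷ 12 = 0.3%/month): €7,679,296.00 × ((1 + 0.003)^14 − 1) = €328,895.8739…

€328,895.87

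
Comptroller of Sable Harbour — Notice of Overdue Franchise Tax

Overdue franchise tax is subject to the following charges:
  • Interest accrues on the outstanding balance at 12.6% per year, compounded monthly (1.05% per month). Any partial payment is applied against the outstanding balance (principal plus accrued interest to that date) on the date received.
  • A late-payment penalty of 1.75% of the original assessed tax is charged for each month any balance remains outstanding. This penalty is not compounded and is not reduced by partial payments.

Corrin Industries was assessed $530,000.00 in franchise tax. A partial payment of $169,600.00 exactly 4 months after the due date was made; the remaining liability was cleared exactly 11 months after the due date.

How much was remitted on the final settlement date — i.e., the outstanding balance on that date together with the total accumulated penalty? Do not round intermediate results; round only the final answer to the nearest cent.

$514,091.97

Balance at month 4: $530,000.0000 × (1 + 0.0105)^4 = $552,613.0556…
After $169,600.00 payment: $552,613.0556… − $169,600.00 = $383,013.0556…
Balance at month 11: $383,013.0556… × (1 + 0.0105)^7 = $412,066.9686…
Penalty: 11 × 1.75% × $530,000.00 = $102,025.00
Final settlement = outstanding balance + penalty = $412,066.9686… + $102,025.00 = $514,091.97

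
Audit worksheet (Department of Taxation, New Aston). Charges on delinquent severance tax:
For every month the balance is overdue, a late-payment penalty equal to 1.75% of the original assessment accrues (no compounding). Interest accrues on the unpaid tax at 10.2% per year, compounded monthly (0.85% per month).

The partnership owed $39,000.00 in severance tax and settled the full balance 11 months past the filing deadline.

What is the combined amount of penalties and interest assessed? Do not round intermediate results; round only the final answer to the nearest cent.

$11,313.00

Late-payment penalty = 1.75% × $39,000.00 × 11 mo = $7,507.50
Interest: $39,000.00 × ((1 + 0.0085)^11 − 1) = $39,000.00 × 0.0975768… = $3,805.4961…
Penalties + interest = $7,507.5000 + $3,805.4961… = $11,313.00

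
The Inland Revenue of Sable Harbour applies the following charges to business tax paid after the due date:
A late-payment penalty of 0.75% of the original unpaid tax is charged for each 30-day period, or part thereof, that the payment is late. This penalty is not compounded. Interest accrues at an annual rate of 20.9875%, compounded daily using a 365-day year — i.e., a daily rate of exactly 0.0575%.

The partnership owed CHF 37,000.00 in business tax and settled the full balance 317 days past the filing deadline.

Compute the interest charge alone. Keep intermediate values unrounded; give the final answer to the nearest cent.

CHF 7,395.61

Interest: CHF 37,000.00 × ((1 + 0.000575)^317 − 1) = CHF 37,000.00 × 0.19988128… = CHF 7,395.6072…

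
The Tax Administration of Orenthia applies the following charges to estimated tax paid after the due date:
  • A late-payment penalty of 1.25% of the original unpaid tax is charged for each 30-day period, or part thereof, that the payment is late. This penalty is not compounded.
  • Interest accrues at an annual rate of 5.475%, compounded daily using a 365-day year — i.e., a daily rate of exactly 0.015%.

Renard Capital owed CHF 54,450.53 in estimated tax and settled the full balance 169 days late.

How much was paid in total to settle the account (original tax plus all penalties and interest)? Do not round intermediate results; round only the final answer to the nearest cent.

Penalty periods: ⌈169/30⌉ = 6; penalty = 6 × 1.25% × CHF 54,450.53 = CHF 4,083.79…
Interest: CHF 54,450.53 × ((1 + 0.00015)^169 − 1) = CHF 54,450.53 × 0.02567209… = CHF 1,397.8591…
Total = CHF 54,450.53 + CHF 4,083.7898… + CHF 1,397.8591… = CHF 59,932.18

CHF 59,932.18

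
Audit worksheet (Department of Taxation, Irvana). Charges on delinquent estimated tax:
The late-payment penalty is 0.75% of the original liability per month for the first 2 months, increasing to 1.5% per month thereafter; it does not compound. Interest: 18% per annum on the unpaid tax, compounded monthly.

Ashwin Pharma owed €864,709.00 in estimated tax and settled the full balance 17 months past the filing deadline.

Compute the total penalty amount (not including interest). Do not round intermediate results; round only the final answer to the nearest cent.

Penalty, months 1–2: 2 × 0.75% × €864,709.00 = €12,970.64…
Penalty, months 3–17: 15 × 1.5% × €864,709.00 = €194,559.53…
Total penalty = €12,970.64… + €194,559.53… = €207,530.16

€207,530.16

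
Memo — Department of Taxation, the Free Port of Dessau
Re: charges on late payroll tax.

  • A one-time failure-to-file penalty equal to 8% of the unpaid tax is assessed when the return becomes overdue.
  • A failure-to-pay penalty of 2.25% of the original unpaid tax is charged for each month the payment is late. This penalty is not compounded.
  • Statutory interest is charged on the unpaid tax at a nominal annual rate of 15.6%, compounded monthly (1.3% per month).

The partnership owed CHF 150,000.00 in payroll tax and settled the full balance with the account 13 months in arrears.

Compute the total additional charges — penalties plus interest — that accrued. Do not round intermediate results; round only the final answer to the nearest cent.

Failure-to-file penalty: 8% × CHF 150,000.00 = CHF 12,000.00
Failure-to-pay penalty = 2.25% × CHF 150,000.00 × 13 mo = CHF 43,875.00
Interest: CHF 150,000.00 × ((1 + 0.013)^13 − 1) = CHF 150,000.00 × 0.1828312… = CHF 27,424.6874…
Penalties + interest = CHF 55,875.0000 + CHF 27,424.6874… = CHF 83,299.69

CHF 83,299.69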